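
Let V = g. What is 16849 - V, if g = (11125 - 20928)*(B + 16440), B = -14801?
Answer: 16083966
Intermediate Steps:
g = -16067117 (g = (11125 - 20928)*(-14801 + 16440) = -9803*1639 = -16067117)
V = -16067117
16849 - V = 16849 - 1*(-16067117) = 16849 + 16067117 = 16083966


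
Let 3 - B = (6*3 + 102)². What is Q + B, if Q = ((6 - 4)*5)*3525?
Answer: 20853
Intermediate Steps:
B = -14397 (B = 3 - (6*3 + 102)² = 3 - (18 + 102)² = 3 - 1*120² = 3 - 1*14400 = 3 - 14400 = -14397)
Q = 35250 (Q = (2*5)*3525 = 10*3525 = 35250)
Q + B = 35250 - 14397 = 20853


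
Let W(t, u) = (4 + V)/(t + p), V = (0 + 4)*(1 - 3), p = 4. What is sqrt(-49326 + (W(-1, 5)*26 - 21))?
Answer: I*sqrt(444435)/3 ≈ 222.22*I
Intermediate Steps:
V = -8 (V = 4*(-2) = -8)
W(t, u) = -4/(4 + t) (W(t, u) = (4 - 8)/(t + 4) = -4/(4 + t))
sqrt(-49326 + (W(-1, 5)*26 - 21)) = sqrt(-49326 + (-4/(4 - 1)*26 - 21)) = sqrt(-49326 + (-4/3*26 - 21)) = sqrt(-49326 + (-104/3 - 21)) = sqrt(-49326 - 167/3) = sqrt(-148145/3) = I*sqrt(444435)/3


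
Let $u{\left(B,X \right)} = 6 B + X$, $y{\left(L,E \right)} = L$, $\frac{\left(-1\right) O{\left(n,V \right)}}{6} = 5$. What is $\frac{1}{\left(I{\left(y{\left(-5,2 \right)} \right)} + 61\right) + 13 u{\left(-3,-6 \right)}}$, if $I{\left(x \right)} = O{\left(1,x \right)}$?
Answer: $- \frac{1}{281} \approx -0.0035587$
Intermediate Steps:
$O{\left(n,V \right)} = -30$ ($O{\left(n,V \right)} = \left(-6\right) 5 = -30$)
$I{\left(x \right)} = -30$
$u{\left(B,X \right)} = X + 6 B$
$\frac{1}{\left(I{\left(y{\left(-5,2 \right)} \right)} + 61\right) + 13 u{\left(-3,-6 \right)}} = \frac{1}{\left(-30 + 61\right) + 13 \left(-6 + 6 \left(-3\right)\right)} = \frac{1}{31 + 13 \left(-6 - 18\right)} = \frac{1}{31 + 13 \left(-24\right)} = \frac{1}{31 - 312} = \frac{1}{-281} = - \frac{1}{281}$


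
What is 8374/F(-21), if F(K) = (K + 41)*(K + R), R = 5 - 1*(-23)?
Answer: 4187/70 ≈ 59.814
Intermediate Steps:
R = 28 (R = 5 + 23 = 28)
F(K) = (28 + K)*(41 + K) (F(K) = (K + 41)*(K + 28) = (41 + K)*(28 + K) = (28 + K)*(41 + K))
8374/F(-21) = 8374/(1148 + (-21)² + 69*(-21)) = 8374/(1148 + 441 - 1449) = 8374/140 = 8374*(1/140) = 4187/70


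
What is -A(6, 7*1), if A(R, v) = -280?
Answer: 280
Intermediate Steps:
-A(6, 7*1) = -1*(-280) = 280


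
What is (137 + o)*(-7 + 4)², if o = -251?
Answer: -1026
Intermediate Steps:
(137 + o)*(-7 + 4)² = (137 - 251)*(-7 + 4)² = -114*(-3)² = -114*9 = -1026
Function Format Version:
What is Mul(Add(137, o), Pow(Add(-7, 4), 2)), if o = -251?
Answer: -1026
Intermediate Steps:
Mul(Add(137, o), Pow(Add(-7, 4), 2)) = Mul(Add(137, -251), Pow(Add(-7, 4), 2)) = Mul(-114, Pow(-3, 2)) = Mul(-114, 9) = -1026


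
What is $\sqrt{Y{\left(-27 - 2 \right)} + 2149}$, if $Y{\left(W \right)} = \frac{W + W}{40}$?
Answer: $\frac{\sqrt{214755}}{10} \approx 46.342$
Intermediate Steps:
$Y{\left(W \right)} = \frac{W}{20}$ ($Y{\left(W \right)} = 2 W \frac{1}{40} = \frac{W}{20}$)
$\sqrt{Y{\left(-27 - 2 \right)} + 2149} = \sqrt{\frac{-27 - 2}{20} + 2149} = \sqrt{\frac{1}{20} \left(-29\right) + 2149} = \sqrt{- \frac{29}{20} + 2149} = \sqrt{\frac{42951}{20}} = \frac{\sqrt{214755}}{10}$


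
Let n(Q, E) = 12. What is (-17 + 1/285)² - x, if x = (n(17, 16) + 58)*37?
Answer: -186908414/81225 ≈ -2301.1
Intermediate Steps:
x = 2590 (x = (12 + 58)*37 = 70*37 = 2590)
(-17 + 1/285)² - x = (-17 + 1/285)² - 1*2590 = (-17 + 1/285)² - 2590 = (-4844/285)² - 2590 = 23464336/81225 - 2590 = -186908414/81225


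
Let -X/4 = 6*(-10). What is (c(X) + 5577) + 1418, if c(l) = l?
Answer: 7235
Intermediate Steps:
X = 240 (X = -24*(-10) = -4*(-60) = 240)
(c(X) + 5577) + 1418 = (240 + 5577) + 1418 = 5817 + 1418 = 7235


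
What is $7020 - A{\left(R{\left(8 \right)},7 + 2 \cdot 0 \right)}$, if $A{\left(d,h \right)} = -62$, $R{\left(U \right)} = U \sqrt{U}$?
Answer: $7082$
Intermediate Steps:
$R{\left(U \right)} = U^{\frac{3}{2}}$
$7020 - A{\left(R{\left(8 \right)},7 + 2 \cdot 0 \right)} = 7020 - -62 = 7020 + 62 = 7082$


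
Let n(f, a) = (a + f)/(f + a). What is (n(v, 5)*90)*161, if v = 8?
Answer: 14490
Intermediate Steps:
n(f, a) = 1 (n(f, a) = (a + f)/(a + f) = 1)
(n(v, 5)*90)*161 = (1*90)*161 = 90*161 = 14490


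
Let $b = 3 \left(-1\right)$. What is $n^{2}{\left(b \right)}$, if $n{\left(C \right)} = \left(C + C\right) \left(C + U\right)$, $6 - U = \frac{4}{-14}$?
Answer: $\frac{19044}{49} \approx 388.65$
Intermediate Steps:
$b = -3$
$U = \frac{44}{7}$ ($U = 6 - \frac{4}{-14} = 6 - 4 \left(- \frac{1}{14}\right) = 6 - - \frac{2}{7} = 6 + \frac{2}{7} = \frac{44}{7} \approx 6.2857$)
$n{\left(C \right)} = 2 C \left(\frac{44}{7} + C\right)$ ($n{\left(C \right)} = \left(C + C\right) \left(C + \frac{44}{7}\right) = 2 C \left(\frac{44}{7} + C\right)$)
$n^{2}{\left(b \right)} = \left(\frac{2}{7} \left(-3\right) \left(44 + 7 \left(-3\right)\right)\right)^{2} = \left(\frac{2}{7} \left(-3\right) \left(44 - 21\right)\right)^{2} = \left(\frac{2}{7} \left(-3\right) 23\right)^{2} = \left(- \frac{138}{7}\right)^{2} = \frac{19044}{49}$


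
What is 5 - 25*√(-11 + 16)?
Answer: 5 - 25*√5 ≈ -50.902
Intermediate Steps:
5 - 25*√(-11 + 16) = 5 - 25*√5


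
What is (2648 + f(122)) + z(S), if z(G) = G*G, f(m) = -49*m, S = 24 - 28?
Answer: -3314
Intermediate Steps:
S = -4
z(G) = G²
(2648 + f(122)) + z(S) = (2648 - 49*122) + (-4)² = (2648 - 5978) + 16 = -3330 + 16 = -3314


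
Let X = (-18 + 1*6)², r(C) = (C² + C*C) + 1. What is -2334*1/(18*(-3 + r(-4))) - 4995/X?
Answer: -28087/720 ≈ -39.010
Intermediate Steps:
r(C) = 1 + 2*C² (r(C) = (C² + C²) + 1 = 2*C² + 1 = 1 + 2*C²)
X = 144 (X = (-18 + 6)² = (-12)² = 144)
-2334*1/(18*(-3 + r(-4))) - 4995/X = -2334*1/(18*(-3 + (1 + 2*(-4)²))) - 4995/144 = -2334*1/(18*(-3 + (1 + 2*16))) - 4995*1/144 = -2334*1/(18*(-3 + (1 + 32))) - 555/16 = -2334*1/(18*(-3 + 33)) - 555/16 = -2334/(18*30) - 555/16 = -2334/540 - 555/16 = -2334*1/540 - 555/16 = -389/90 - 555/16 = -28087/720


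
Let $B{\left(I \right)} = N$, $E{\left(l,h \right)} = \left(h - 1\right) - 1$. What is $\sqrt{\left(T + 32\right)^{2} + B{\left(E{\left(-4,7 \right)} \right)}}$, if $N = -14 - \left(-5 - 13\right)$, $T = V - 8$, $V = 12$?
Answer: $10 \sqrt{13} \approx 36.056$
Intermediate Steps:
$E{\left(l,h \right)} = -2 + h$ ($E{\left(l,h \right)} = \left(-1 + h\right) - 1 = -2 + h$)
$T = 4$ ($T = 12 - 8 = 4$)
$N = 4$ ($N = -14 - -18 = -14 + 18 = 4$)
$B{\left(I \right)} = 4$
$\sqrt{\left(T + 32\right)^{2} + B{\left(E{\left(-4,7 \right)} \right)}} = \sqrt{\left(4 + 32\right)^{2} + 4} = \sqrt{36^{2} + 4} = \sqrt{1296 + 4} = \sqrt{1300} = 10 \sqrt{13}$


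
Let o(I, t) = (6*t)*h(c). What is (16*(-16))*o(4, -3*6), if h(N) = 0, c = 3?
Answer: 0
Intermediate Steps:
o(I, t) = 0 (o(I, t) = (6*t)*0 = 0)
(16*(-16))*o(4, -3*6) = (16*(-16))*0 = -256*0 = 0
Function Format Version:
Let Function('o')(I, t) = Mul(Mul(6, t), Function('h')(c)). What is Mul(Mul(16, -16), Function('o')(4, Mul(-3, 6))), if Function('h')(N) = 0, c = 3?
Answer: 0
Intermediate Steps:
Function('o')(I, t) = 0 (Function('o')(I, t) = Mul(Mul(6, t), 0) = 0)
Mul(Mul(16, -16), Function('o')(4, Mul(-3, 6))) = Mul(Mul(16, -16), 0) = Mul(-256, 0) = 0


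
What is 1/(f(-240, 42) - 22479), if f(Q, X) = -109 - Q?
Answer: -1/22348 ≈ -4.4747e-5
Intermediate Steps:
1/(f(-240, 42) - 22479) = 1/((-109 - 1*(-240)) - 22479) = 1/((-109 + 240) - 22479) = 1/(131 - 22479) = 1/(-22348) = -1/22348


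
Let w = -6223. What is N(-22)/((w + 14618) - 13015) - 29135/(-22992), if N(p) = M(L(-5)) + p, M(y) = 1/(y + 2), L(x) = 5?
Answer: 78811973/61963440 ≈ 1.2719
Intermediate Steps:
M(y) = 1/(2 + y)
N(p) = 1/7 + p (N(p) = 1/(2 + 5) + p = 1/7 + p)
N(-22)/((w + 14618) - 13015) - 29135/(-22992) = (1/7 - 22)/((-6223 + 14618) - 13015) - 29135/(-22992) = -153/(7*(8395 - 13015)) - 29135*(-1/22992) = -153/7/(-4620) + 29135/22992 = -153/7*(-1/4620) + 29135/22992 = 51/10780 + 29135/22992 = 78811973/61963440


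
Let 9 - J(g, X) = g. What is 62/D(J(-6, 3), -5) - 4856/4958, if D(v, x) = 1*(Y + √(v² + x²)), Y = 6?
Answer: -720890/265253 + 155*√10/107 ≈ 1.8631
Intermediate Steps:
J(g, X) = 9 - g
D(v, x) = 6 + √(v² + x²) (D(v, x) = 1*(6 + √(v² + x²)) = 6 + √(v² + x²))
62/D(J(-6, 3), -5) - 4856/4958 = 62/(6 + √((9 - 1*(-6))² + (-5)²)) - 4856/4958 = 62/(6 + √((9 + 6)² + 25)) - 4856*1/4958 = 62/(6 + √(15² + 25)) - 2428/2479 = 62/(6 + √(225 + 25)) - 2428/2479 = 62/(6 + √250) - 2428/2479 = 62/(6 + 5*√10) - 2428/2479 = -2428/2479 + 62/(6 + 5*√10)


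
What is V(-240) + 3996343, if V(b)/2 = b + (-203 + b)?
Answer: 3994977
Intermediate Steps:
V(b) = -406 + 4*b (V(b) = 2*(b + (-203 + b)) = 2*(-203 + 2*b) = -406 + 4*b)
V(-240) + 3996343 = (-406 + 4*(-240)) + 3996343 = (-406 - 960) + 3996343 = -1366 + 3996343 = 3994977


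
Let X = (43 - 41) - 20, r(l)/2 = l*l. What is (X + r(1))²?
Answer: 256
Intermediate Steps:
r(l) = 2*l² (r(l) = 2*(l*l) = 2*l²)
X = -18 (X = 2 - 20 = -18)
(X + r(1))² = (-18 + 2*1²)² = (-18 + 2*1)² = (-18 + 2)² = (-16)² = 256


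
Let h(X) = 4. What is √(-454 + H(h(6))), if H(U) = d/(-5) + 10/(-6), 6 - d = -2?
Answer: 19*I*√285/15 ≈ 21.384*I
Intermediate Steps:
d = 8 (d = 6 - 1*(-2) = 6 + 2 = 8)
H(U) = -49/15 (H(U) = 8/(-5) + 10/(-6) = 8*(-⅕) + 10*(-⅙) = -8/5 - 5/3 = -49/15)
√(-454 + H(h(6))) = √(-454 - 49/15) = √(-6859/15) = 19*I*√285/15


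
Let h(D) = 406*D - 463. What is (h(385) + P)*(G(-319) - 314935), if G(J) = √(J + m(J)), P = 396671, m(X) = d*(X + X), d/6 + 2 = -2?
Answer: -174007256330 + 552518*√14993 ≈ -1.7394e+11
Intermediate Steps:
d = -24 (d = -12 + 6*(-2) = -12 - 12 = -24)
h(D) = -463 + 406*D
m(X) = -48*X (m(X) = -24*(X + X) = -48*X)
G(J) = √47*√(-J) (G(J) = √(J - 48*J) = √(-47*J) = √47*√(-J))
(h(385) + P)*(G(-319) - 314935) = ((-463 + 406*385) + 396671)*(√47*√(-1*(-319)) - 314935) = ((-463 + 156310) + 396671)*(√47*√319 - 314935) = (155847 + 396671)*(√14993 - 314935) = 552518*(-314935 + √14993) = -174007256330 + 552518*√14993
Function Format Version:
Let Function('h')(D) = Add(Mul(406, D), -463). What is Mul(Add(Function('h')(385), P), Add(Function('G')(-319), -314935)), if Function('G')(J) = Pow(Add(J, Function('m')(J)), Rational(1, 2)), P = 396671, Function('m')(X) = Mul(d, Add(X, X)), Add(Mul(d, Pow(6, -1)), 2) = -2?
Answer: Add(-174007256330, Mul(552518, Pow(14993, Rational(1, 2)))) ≈ -1.7394e+11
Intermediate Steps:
d = -24 (d = Add(-12, Mul(6, -2)) = Add(-12, -12) = -24)
Function('h')(D) = Add(-463, Mul(406, D))
Function('m')(X) = Mul(-48, X) (Function('m')(X) = Mul(-24, Add(X, X)) = Mul(-24, Mul(2, X)) = Mul(-48, X))
Function('G')(J) = Mul(Pow(47, Rational(1, 2)), Pow(Mul(-1, J), Rational(1, 2))) (Function('G')(J) = Pow(Add(J, Mul(-48, J)), Rational(1, 2)) = Pow(Mul(-47, J), Rational(1, 2)) = Mul(Pow(47, Rational(1, 2)), Pow(Mul(-1, J), Rational(1, 2))))
Mul(Add(Function('h')(385), P), Add(Function('G')(-319), -314935)) = Mul(Add(Add(-463, Mul(406, 385)), 396671), Add(Mul(Pow(47, Rational(1, 2)), Pow(Mul(-1, -319), Rational(1, 2))), -314935)) = Mul(Add(Add(-463, 156310), 396671), Add(Mul(Pow(47, Rational(1, 2)), Pow(319, Rational(1, 2))), -314935)) = Mul(Add(155847, 396671), Add(Pow(14993, Rational(1, 2)), -314935)) = Mul(552518, Add(-314935, Pow(14993, Rational(1, 2)))) = Add(-174007256330, Mul(552518, Pow(14993, Rational(1, 2))))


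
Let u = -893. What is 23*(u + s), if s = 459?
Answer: -9982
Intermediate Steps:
23*(u + s) = 23*(-893 + 459) = 23*(-434) = -9982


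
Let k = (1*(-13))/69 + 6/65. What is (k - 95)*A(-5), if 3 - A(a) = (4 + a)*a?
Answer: 853012/4485 ≈ 190.19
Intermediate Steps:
k = -431/4485 (k = -13*1/69 + 6*(1/65) = -13/69 + 6/65 = -431/4485 ≈ -0.096098)
A(a) = 3 - a*(4 + a) (A(a) = 3 - (4 + a)*a = 3 - a*(4 + a))
(k - 95)*A(-5) = (-431/4485 - 95)*(3 - 1*(-5)² - 4*(-5)) = -426506*(3 - 1*25 + 20)/4485 = -426506*(3 - 25 + 20)/4485 = -426506/4485*(-2) = 853012/4485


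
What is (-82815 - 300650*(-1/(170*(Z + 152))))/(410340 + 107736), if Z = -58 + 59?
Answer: -107685875/673757838 ≈ -0.15983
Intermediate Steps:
Z = 1
(-82815 - 300650*(-1/(170*(Z + 152))))/(410340 + 107736) = (-82815 - 300650*(-1/(170*(1 + 152))))/(410340 + 107736) = (-82815 - 300650/(153*(-170)))/518076 = (-82815 - 300650/(-26010))*(1/518076) = (-82815 - 300650*(-1/26010))*(1/518076) = (-82815 + 30065/2601)*(1/518076) = -215371750/2601*1/518076 = -107685875/673757838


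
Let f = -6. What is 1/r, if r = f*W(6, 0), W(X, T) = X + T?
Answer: -1/36 ≈ -0.027778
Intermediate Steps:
W(X, T) = T + X
r = -36 (r = -6*(0 + 6) = -6*6 = -36)
1/r = 1/(-36) = -1/36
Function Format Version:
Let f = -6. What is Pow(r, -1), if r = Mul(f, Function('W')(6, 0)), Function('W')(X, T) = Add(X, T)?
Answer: Rational(-1, 36) ≈ -0.027778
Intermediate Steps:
Function('W')(X, T) = Add(T, X)
r = -36 (r = Mul(-6, Add(0, 6)) = Mul(-6, 6) = -36)
Pow(r, -1) = Pow(-36, -1) = Rational(-1, 36)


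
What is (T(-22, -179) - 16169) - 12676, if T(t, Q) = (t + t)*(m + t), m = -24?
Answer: -26821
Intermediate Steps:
T(t, Q) = 2*t*(-24 + t) (T(t, Q) = (t + t)*(-24 + t) = (2*t)*(-24 + t) = 2*t*(-24 + t))
(T(-22, -179) - 16169) - 12676 = (2*(-22)*(-24 - 22) - 16169) - 12676 = (2*(-22)*(-46) - 16169) - 12676 = (2024 - 16169) - 12676 = -14145 - 12676 = -26821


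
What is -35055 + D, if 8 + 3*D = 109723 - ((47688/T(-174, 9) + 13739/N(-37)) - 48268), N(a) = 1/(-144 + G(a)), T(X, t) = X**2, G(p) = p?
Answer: 6407348797/7569 ≈ 8.4653e+5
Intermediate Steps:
N(a) = 1/(-144 + a)
D = 6672680092/7569 (D = -8/3 + (109723 - ((47688/((-174)**2) + 13739/(1/(-144 - 37))) - 48268))/3 = -8/3 + (109723 - ((47688/30276 + 13739/(1/(-181))) - 48268))/3 = -8/3 + (109723 - ((47688*(1/30276) + 13739/(-1/181)) - 48268))/3 = -8/3 + (109723 - ((3974/2523 + 13739*(-181)) - 48268))/3 = -8/3 + (109723 - ((3974/2523 - 2486759) - 48268))/3 = -8/3 + (109723 - (-6274088983/2523 - 48268))/3 = -8/3 + (109723 - 1*(-6395869147/2523))/3 = -8/3 + (109723 + 6395869147/2523)/3 = -8/3 + (1/3)*(6672700276/2523) = -8/3 + 6672700276/7569 = 6672680092/7569 ≈ 8.8158e+5)
-35055 + D = -35055 + 6672680092/7569 = 6407348797/7569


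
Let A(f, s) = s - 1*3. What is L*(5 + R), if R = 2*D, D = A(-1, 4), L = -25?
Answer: -175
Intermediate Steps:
A(f, s) = -3 + s (A(f, s) = s - 3 = -3 + s)
D = 1 (D = -3 + 4 = 1)
R = 2 (R = 2*1 = 2)
L*(5 + R) = -25*(5 + 2) = -25*7 = -175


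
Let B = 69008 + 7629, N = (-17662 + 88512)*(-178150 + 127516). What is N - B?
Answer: -3587495537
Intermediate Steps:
N = -3587418900 (N = 70850*(-50634) = -3587418900)
B = 76637
N - B = -3587418900 - 1*76637 = -3587418900 - 76637 = -3587495537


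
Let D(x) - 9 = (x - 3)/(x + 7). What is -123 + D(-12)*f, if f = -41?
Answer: -615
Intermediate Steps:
D(x) = 9 + (-3 + x)/(7 + x) (D(x) = 9 + (x - 3)/(x + 7) = 9 + (-3 + x)/(7 + x))
-123 + D(-12)*f = -123 + (10*(6 - 12)/(7 - 12))*(-41) = -123 + (10*(-6)/(-5))*(-41) = -123 + (10*(-⅕)*(-6))*(-41) = -123 + 12*(-41) = -123 - 492 = -615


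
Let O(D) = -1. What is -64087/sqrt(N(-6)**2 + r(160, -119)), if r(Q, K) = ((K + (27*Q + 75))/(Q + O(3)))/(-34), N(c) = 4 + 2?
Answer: -64087*sqrt(257244510)/95170 ≈ -10800.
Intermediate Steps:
N(c) = 6
r(Q, K) = -(75 + K + 27*Q)/(34*(-1 + Q)) (r(Q, K) = ((K + (27*Q + 75))/(Q - 1))/(-34) = ((K + (75 + 27*Q))/(-1 + Q))*(-1/34) = ((75 + K + 27*Q)/(-1 + Q))*(-1/34) = -(75 + K + 27*Q)/(34*(-1 + Q)))
-64087/sqrt(N(-6)**2 + r(160, -119)) = -64087/sqrt(6**2 + (-75 - 1*(-119) - 27*160)/(34*(-1 + 160))) = -64087/sqrt(36 + (1/34)*(-75 + 119 - 4320)/159) = -64087/sqrt(36 + (1/34)*(1/159)*(-4276)) = -64087/sqrt(36 - 2138/2703) = -64087*sqrt(257244510)/95170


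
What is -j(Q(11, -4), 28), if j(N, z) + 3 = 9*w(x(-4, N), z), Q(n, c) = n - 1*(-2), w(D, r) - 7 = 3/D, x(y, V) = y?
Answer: -213/4 ≈ -53.250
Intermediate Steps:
w(D, r) = 7 + 3/D
Q(n, c) = 2 + n (Q(n, c) = n + 2 = 2 + n)
j(N, z) = 213/4 (j(N, z) = -3 + 9*(7 + 3/(-4)) = -3 + 9*(7 + 3*(-¼)) = -3 + 9*(7 - ¾) = -3 + 9*(25/4) = -3 + 225/4 = 213/4)
-j(Q(11, -4), 28) = -1*213/4 = -213/4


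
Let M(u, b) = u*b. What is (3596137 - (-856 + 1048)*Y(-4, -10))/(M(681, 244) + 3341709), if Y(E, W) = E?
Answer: 3596905/3507873 ≈ 1.0254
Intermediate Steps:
M(u, b) = b*u
(3596137 - (-856 + 1048)*Y(-4, -10))/(M(681, 244) + 3341709) = (3596137 - (-856 + 1048)*(-4))/(244*681 + 3341709) = (3596137 - 192*(-4))/(166164 + 3341709) = (3596137 - 1*(-768))/3507873 = (3596137 + 768)*(1/3507873) = 3596905*(1/3507873) = 3596905/3507873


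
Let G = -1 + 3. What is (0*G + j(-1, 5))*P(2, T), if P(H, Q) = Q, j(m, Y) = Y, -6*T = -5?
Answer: 25/6 ≈ 4.1667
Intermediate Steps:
T = 5/6 (T = -1/6*(-5) = 5/6 ≈ 0.83333)
G = 2
(0*G + j(-1, 5))*P(2, T) = (0*2 + 5)*(5/6) = (0 + 5)*(5/6) = 5*(5/6) = 25/6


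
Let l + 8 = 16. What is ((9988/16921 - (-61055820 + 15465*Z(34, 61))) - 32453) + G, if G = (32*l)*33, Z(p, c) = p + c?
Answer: 1007859441428/16921 ≈ 5.9563e+7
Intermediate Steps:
l = 8 (l = -8 + 16 = 8)
Z(p, c) = c + p
G = 8448 (G = (32*8)*33 = 256*33 = 8448)
((9988/16921 - (-61055820 + 15465*Z(34, 61))) - 32453) + G = ((9988/16921 - 15465/(1/(-3948 + (61 + 34)))) - 32453) + 8448 = ((9988*(1/16921) - 15465/(1/(-3948 + 95))) - 32453) + 8448 = ((9988/16921 - 15465/(1/(-3853))) - 32453) + 8448 = ((9988/16921 - 15465/(-1/3853)) - 32453) + 8448 = ((9988/16921 - 15465*(-3853)) - 32453) + 8448 = ((9988/16921 + 59586645) - 32453) + 8448 = (1008265630033/16921 - 32453) + 8448 = 1007716492820/16921 + 8448 = 1007859441428/16921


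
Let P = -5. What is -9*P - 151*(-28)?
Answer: 4273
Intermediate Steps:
-9*P - 151*(-28) = -9*(-5) - 151*(-28) = 45 + 4228 = 4273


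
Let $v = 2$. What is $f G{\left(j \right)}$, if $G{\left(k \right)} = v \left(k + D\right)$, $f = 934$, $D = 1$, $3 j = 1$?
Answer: $\frac{7472}{3} \approx 2490.7$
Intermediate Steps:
$j = \frac{1}{3}$ ($j = \frac{1}{3} \cdot 1 = \frac{1}{3} \approx 0.33333$)
$G{\left(k \right)} = 2 + 2 k$ ($G{\left(k \right)} = 2 \left(k + 1\right) = 2 \left(1 + k\right) = 2 + 2 k$)
$f G{\left(j \right)} = 934 \left(2 + 2 \cdot \frac{1}{3}\right) = 934 \left(2 + \frac{2}{3}\right) = 934 \cdot \frac{8}{3} = \frac{7472}{3}$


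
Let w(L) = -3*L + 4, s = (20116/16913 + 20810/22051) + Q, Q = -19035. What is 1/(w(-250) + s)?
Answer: -372948563/6817077142757 ≈ -5.4708e-5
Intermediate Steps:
s = -7098280359259/372948563 (s = (20116/16913 + 20810/22051) - 19035 = 795537446/372948563 - 19035 = -7098280359259/372948563 ≈ -19033.)
w(L) = 4 - 3*L
1/(w(-250) + s) = 1/((4 - 3*(-250)) - 7098280359259/372948563) = 1/((4 + 750) - 7098280359259/372948563) = 1/(754 - 7098280359259/372948563) = 1/(-6817077142757/372948563) = -372948563/6817077142757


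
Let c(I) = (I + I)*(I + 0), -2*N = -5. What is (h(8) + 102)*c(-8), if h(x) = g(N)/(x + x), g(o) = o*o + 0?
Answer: 13106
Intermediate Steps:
N = 5/2 (N = -1/2*(-5) = 5/2 ≈ 2.5000)
g(o) = o**2 (g(o) = o**2 + 0 = o**2)
c(I) = 2*I**2 (c(I) = (2*I)*I = 2*I**2)
h(x) = 25/(8*x) (h(x) = (5/2)**2/(x + x) = (25/4)/(2*x) = (1/(2*x))*(25/4) = 25/(8*x))
(h(8) + 102)*c(-8) = ((25/8)/8 + 102)*(2*(-8)**2) = ((25/8)*(1/8) + 102)*(2*64) = (25/64 + 102)*128 = (6553/64)*128 = 13106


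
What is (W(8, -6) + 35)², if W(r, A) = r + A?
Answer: 1369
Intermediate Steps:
W(r, A) = A + r
(W(8, -6) + 35)² = ((-6 + 8) + 35)² = (2 + 35)² = 37² = 1369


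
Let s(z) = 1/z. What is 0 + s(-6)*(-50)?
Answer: 25/3 ≈ 8.3333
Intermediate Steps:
0 + s(-6)*(-50) = 0 - 50/(-6) = 0 - 1/6*(-50) = 0 + 25/3 = 25/3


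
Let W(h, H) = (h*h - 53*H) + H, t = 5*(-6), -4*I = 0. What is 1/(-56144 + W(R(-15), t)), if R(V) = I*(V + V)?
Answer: -1/54584 ≈ -1.8320e-5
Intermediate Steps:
I = 0 (I = -1/4*0 = 0)
t = -30
R(V) = 0 (R(V) = 0*(V + V) = 0*(2*V) = 0)
W(h, H) = h**2 - 52*H (W(h, H) = (h**2 - 53*H) + H = h**2 - 52*H)
1/(-56144 + W(R(-15), t)) = 1/(-56144 + (0**2 - 52*(-30))) = 1/(-56144 + (0 + 1560)) = 1/(-56144 + 1560) = 1/(-54584) = -1/54584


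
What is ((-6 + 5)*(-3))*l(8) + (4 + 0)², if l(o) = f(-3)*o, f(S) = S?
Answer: -56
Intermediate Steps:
l(o) = -3*o
((-6 + 5)*(-3))*l(8) + (4 + 0)² = ((-6 + 5)*(-3))*(-3*8) + (4 + 0)² = -1*(-3)*(-24) + 4² = 3*(-24) + 16 = -72 + 16 = -56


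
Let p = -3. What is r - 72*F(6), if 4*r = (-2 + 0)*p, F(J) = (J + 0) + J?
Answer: -1725/2 ≈ -862.50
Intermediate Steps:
F(J) = 2*J (F(J) = J + J = 2*J)
r = 3/2 (r = ((-2 + 0)*(-3))/4 = (-2*(-3))/4 = (1/4)*6 = 3/2 ≈ 1.5000)
r - 72*F(6) = 3/2 - 144*6 = 3/2 - 72*12 = 3/2 - 864 = -1725/2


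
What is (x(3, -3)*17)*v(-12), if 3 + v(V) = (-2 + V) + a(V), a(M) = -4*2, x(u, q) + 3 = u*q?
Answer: 5100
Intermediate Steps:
x(u, q) = -3 + q*u (x(u, q) = -3 + u*q = -3 + q*u)
a(M) = -8
v(V) = -13 + V (v(V) = -3 + ((-2 + V) - 8) = -3 + (-10 + V) = -13 + V)
(x(3, -3)*17)*v(-12) = ((-3 - 3*3)*17)*(-13 - 12) = ((-3 - 9)*17)*(-25) = -12*17*(-25) = -204*(-25) = 5100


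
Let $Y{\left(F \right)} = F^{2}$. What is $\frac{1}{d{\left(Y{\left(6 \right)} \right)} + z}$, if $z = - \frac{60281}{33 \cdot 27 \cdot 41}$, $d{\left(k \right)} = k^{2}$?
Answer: $\frac{36531}{47283895} \approx 0.00077259$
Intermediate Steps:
$z = - \frac{60281}{36531}$ ($z = - \frac{60281}{891 \cdot 41} = - \frac{60281}{36531} \approx -1.6501$)
$\frac{1}{d{\left(Y{\left(6 \right)} \right)} + z} = \frac{1}{\left(6^{2}\right)^{2} - \frac{60281}{36531}} = \frac{1}{36^{2} - \frac{60281}{36531}} = \frac{1}{1296 - \frac{60281}{36531}} = \frac{1}{\frac{47283895}{36531}} = \frac{36531}{47283895}$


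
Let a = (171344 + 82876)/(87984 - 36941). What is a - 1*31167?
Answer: -1590602961/51043 ≈ -31162.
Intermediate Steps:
a = 254220/51043 ≈ 4.9805
a - 1*31167 = 254220/51043 - 1*31167 = 254220/51043 - 31167 = -1590602961/51043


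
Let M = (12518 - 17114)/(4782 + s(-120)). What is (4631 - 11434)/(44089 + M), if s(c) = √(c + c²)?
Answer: -33599973535633/217750539461981 + 5211098*√3570/3701759170853677 ≈ -0.15430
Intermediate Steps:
M = -4596/(4782 + 2*√3570) (M = (12518 - 17114)/(4782 + √(-120*(1 - 120))) = -4596/(4782 + √(-120*(-119))) = -4596/(4782 + √14280) = -4596/(4782 + 2*√3570) ≈ -0.93767)
(4631 - 11434)/(44089 + M) = (4631 - 11434)/(44089 + (-1831506/1904437 + 766*√3570/1904437)) = -6803/(83962891387/1904437 + 766*√3570/1904437)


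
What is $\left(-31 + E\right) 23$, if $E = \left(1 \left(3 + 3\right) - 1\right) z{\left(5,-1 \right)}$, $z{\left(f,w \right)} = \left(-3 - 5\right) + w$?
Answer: $-1748$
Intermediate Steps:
$z{\left(f,w \right)} = -8 + w$
$E = -45$ ($E = \left(1 \left(3 + 3\right) - 1\right) \left(-8 - 1\right) = \left(1 \cdot 6 - 1\right) \left(-9\right) = \left(6 - 1\right) \left(-9\right) = 5 \left(-9\right) = -45$)
$\left(-31 + E\right) 23 = \left(-31 - 45\right) 23 = \left(-76\right) 23 = -1748$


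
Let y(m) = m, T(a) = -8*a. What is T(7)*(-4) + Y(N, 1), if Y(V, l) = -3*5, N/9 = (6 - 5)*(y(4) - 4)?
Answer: 209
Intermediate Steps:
T(a) = -8*a
N = 0 (N = 9*((6 - 5)*(4 - 4)) = 9*(1*0) = 9*0 = 0)
Y(V, l) = -15
T(7)*(-4) + Y(N, 1) = -8*7*(-4) - 15 = -56*(-4) - 15 = 224 - 15 = 209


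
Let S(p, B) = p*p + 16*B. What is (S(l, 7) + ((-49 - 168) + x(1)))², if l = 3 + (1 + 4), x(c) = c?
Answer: 1600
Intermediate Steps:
l = 8 (l = 3 + 5 = 8)
S(p, B) = p² + 16*B
(S(l, 7) + ((-49 - 168) + x(1)))² = ((8² + 16*7) + ((-49 - 168) + 1))² = ((64 + 112) + (-217 + 1))² = (176 - 216)² = (-40)² = 1600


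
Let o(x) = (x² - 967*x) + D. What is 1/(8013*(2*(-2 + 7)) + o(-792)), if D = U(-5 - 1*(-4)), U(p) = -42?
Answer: 1/1473216 ≈ 6.7879e-7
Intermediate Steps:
D = -42
o(x) = -42 + x² - 967*x (o(x) = (x² - 967*x) - 42 = -42 + x² - 967*x)
1/(8013*(2*(-2 + 7)) + o(-792)) = 1/(8013*(2*(-2 + 7)) + (-42 + (-792)² - 967*(-792))) = 1/(8013*(2*5) + (-42 + 627264 + 765864)) = 1/(8013*10 + 1393086) = 1/(80130 + 1393086) = 1/1473216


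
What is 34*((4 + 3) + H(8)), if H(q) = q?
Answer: 510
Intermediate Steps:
34*((4 + 3) + H(8)) = 34*((4 + 3) + 8) = 34*(7 + 8) = 34*15 = 510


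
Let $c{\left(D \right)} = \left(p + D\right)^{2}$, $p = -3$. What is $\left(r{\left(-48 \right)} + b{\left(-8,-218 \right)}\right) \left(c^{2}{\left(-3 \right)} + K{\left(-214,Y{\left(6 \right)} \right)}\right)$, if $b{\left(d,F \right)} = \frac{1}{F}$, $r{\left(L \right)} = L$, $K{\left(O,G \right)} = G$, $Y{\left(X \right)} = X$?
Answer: $- \frac{6812715}{109} \approx -62502.0$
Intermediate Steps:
$c{\left(D \right)} = \left(-3 + D\right)^{2}$
$\left(r{\left(-48 \right)} + b{\left(-8,-218 \right)}\right) \left(c^{2}{\left(-3 \right)} + K{\left(-214,Y{\left(6 \right)} \right)}\right) = \left(-48 + \frac{1}{-218}\right) \left(\left(\left(-3 - 3\right)^{2}\right)^{2} + 6\right) = \left(-48 - \frac{1}{218}\right) \left(\left(\left(-6\right)^{2}\right)^{2} + 6\right) = - \frac{10465 \left(36^{2} + 6\right)}{218} = - \frac{10465 \left(1296 + 6\right)}{218} = \left(- \frac{10465}{218}\right) 1302 = - \frac{6812715}{109}$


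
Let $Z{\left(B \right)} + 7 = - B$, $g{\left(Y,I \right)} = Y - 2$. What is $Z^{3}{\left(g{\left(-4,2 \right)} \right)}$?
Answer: $-1$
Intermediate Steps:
$g{\left(Y,I \right)} = -2 + Y$ ($g{\left(Y,I \right)} = Y - 2 = -2 + Y$)
$Z{\left(B \right)} = -7 - B$
$Z^{3}{\left(g{\left(-4,2 \right)} \right)} = \left(-7 - \left(-2 - 4\right)\right)^{3} = \left(-7 - -6\right)^{3} = \left(-7 + 6\right)^{3} = \left(-1\right)^{3} = -1$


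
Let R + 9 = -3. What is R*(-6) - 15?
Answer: 57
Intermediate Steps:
R = -12 (R = -9 - 3 = -12)
R*(-6) - 15 = -12*(-6) - 15 = 72 - 15 = 57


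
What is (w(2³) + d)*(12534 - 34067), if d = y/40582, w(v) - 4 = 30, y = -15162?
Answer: -14692245829/20291 ≈ -7.2408e+5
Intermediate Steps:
w(v) = 34 (w(v) = 4 + 30 = 34)
d = -7581/20291 (d = -15162/40582 = -15162*1/40582 = -7581/20291 ≈ -0.37361)
(w(2³) + d)*(12534 - 34067) = (34 - 7581/20291)*(12534 - 34067) = (682313/20291)*(-21533) = -14692245829/20291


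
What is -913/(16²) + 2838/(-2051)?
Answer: -2599091/525056 ≈ -4.9501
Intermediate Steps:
-913/(16²) + 2838/(-2051) = -913/256 + 2838*(-1/2051) = -913*1/256 - 2838/2051 = -913/256 - 2838/2051 = -2599091/525056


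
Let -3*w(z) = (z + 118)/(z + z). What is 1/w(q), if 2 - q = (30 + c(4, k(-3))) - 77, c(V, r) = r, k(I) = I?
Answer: -156/85 ≈ -1.8353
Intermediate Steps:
q = 52 (q = 2 - ((30 - 3) - 77) = 2 - (27 - 77) = 2 - 1*(-50) = 2 + 50 = 52)
w(z) = -(118 + z)/(6*z) (w(z) = -(z + 118)/(3*(z + z)) = -(118 + z)/(3*(2*z)) = -(118 + z)*1/(2*z)/3 = -(118 + z)/(6*z))
1/w(q) = 1/((1/6)*(-118 - 1*52)/52) = 1/((1/6)*(1/52)*(-118 - 52)) = 1/((1/6)*(1/52)*(-170)) = 1/(-85/156) = -156/85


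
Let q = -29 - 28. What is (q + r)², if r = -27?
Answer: 7056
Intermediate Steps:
q = -57
(q + r)² = (-57 - 27)² = (-84)² = 7056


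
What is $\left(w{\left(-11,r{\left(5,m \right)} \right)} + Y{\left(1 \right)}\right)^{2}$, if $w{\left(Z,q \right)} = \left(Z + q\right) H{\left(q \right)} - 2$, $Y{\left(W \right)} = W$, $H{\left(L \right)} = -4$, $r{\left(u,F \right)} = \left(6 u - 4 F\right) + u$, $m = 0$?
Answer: $9409$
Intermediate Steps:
$r{\left(u,F \right)} = - 4 F + 7 u$ ($r{\left(u,F \right)} = \left(- 4 F + 6 u\right) + u = - 4 F + 7 u$)
$w{\left(Z,q \right)} = -2 - 4 Z - 4 q$ ($w{\left(Z,q \right)} = \left(Z + q\right) \left(-4\right) - 2 = \left(- 4 Z - 4 q\right) - 2 = -2 - 4 Z - 4 q$)
$\left(w{\left(-11,r{\left(5,m \right)} \right)} + Y{\left(1 \right)}\right)^{2} = \left(\left(-2 - -44 - 4 \left(\left(-4\right) 0 + 7 \cdot 5\right)\right) + 1\right)^{2} = \left(\left(-2 + 44 - 4 \left(0 + 35\right)\right) + 1\right)^{2} = \left(\left(-2 + 44 - 140\right) + 1\right)^{2} = \left(-98 + 1\right)^{2} = \left(-97\right)^{2} = 9409$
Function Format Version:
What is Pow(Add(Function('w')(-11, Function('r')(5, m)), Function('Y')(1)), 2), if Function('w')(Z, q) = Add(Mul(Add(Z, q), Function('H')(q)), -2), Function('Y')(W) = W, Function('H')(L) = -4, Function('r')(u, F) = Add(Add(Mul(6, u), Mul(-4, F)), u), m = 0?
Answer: 9409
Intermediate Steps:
Function('r')(u, F) = Add(Mul(-4, F), Mul(7, u)) (Function('r')(u, F) = Add(Add(Mul(-4, F), Mul(6, u)), u) = Add(Mul(-4, F), Mul(7, u)))
Function('w')(Z, q) = Add(-2, Mul(-4, Z), Mul(-4, q)) (Function('w')(Z, q) = Add(Mul(Add(Z, q), -4), -2) = Add(Add(Mul(-4, Z), Mul(-4, q)), -2) = Add(-2, Mul(-4, Z), Mul(-4, q)))
Pow(Add(Function('w')(-11, Function('r')(5, m)), Function('Y')(1)), 2) = Pow(Add(Add(-2, Mul(-4, -11), Mul(-4, Add(Mul(-4, 0), Mul(7, 5)))), 1), 2) = Pow(Add(Add(-2, 44, Mul(-4, Add(0, 35))), 1), 2) = Pow(Add(Add(-2, 44, Mul(-4, 35)), 1), 2) = Pow(Add(Add(-2, 44, -140), 1), 2) = Pow(Add(-98, 1), 2) = Pow(-97, 2) = 9409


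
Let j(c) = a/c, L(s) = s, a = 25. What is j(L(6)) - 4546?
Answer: -27251/6 ≈ -4541.8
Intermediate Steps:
j(c) = 25/c
j(L(6)) - 4546 = 25/6 - 4546 = -27251/6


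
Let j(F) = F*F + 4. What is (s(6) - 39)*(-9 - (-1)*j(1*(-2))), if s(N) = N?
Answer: 33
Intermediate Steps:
j(F) = 4 + F² (j(F) = F² + 4 = 4 + F²)
(s(6) - 39)*(-9 - (-1)*j(1*(-2))) = (6 - 39)*(-9 - (-1)*(4 + (1*(-2))²)) = -33*(-9 - (-1)*(4 + (-2)²)) = -33*(-9 - (-1)*(4 + 4)) = -33*(-9 - (-1)*8) = -33*(-9 - 1*(-8)) = -33*(-9 + 8) = -33*(-1) = 33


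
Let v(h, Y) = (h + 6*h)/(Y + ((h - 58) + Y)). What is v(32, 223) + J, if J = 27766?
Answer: 416498/15 ≈ 27767.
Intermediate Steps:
v(h, Y) = 7*h/(-58 + h + 2*Y) (v(h, Y) = (7*h)/(Y + ((-58 + h) + Y)) = (7*h)/(Y + (-58 + Y + h)) = (7*h)/(-58 + h + 2*Y) = 7*h/(-58 + h + 2*Y))
v(32, 223) + J = 7*32/(-58 + 32 + 2*223) + 27766 = 7*32/(-58 + 32 + 446) + 27766 = 7*32/420 + 27766 = 7*32*(1/420) + 27766 = 8/15 + 27766 = 416498/15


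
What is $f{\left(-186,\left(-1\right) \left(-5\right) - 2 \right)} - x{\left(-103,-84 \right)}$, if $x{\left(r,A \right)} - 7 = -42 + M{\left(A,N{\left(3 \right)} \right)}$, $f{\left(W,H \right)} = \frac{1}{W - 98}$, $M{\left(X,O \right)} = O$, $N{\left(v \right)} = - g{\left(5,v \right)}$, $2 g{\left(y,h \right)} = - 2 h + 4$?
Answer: $\frac{9655}{284} \approx 33.996$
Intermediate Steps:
$g{\left(y,h \right)} = 2 - h$ ($g{\left(y,h \right)} = \frac{- 2 h + 4}{2} = \frac{4 - 2 h}{2} = 2 - h$)
$N{\left(v \right)} = -2 + v$ ($N{\left(v \right)} = - (2 - v) = -2 + v$)
$f{\left(W,H \right)} = \frac{1}{-98 + W}$
$x{\left(r,A \right)} = -34$ ($x{\left(r,A \right)} = 7 + \left(-42 + \left(-2 + 3\right)\right) = 7 + \left(-42 + 1\right) = 7 - 41 = -34$)
$f{\left(-186,\left(-1\right) \left(-5\right) - 2 \right)} - x{\left(-103,-84 \right)} = \frac{1}{-98 - 186} - -34 = \frac{1}{-284} + 34 = - \frac{1}{284} + 34 = \frac{9655}{284}$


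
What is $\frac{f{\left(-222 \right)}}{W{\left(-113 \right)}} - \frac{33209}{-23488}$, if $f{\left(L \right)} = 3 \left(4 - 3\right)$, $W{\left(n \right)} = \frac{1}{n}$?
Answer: $- \frac{7929223}{23488} \approx -337.59$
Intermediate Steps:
$f{\left(L \right)} = 3$ ($f{\left(L \right)} = 3 \cdot 1 = 3$)
$\frac{f{\left(-222 \right)}}{W{\left(-113 \right)}} - \frac{33209}{-23488} = \frac{3}{\frac{1}{-113}} - \frac{33209}{-23488} = \frac{3}{- \frac{1}{113}} - - \frac{33209}{23488} = 3 \left(-113\right) + \frac{33209}{23488} = -339 + \frac{33209}{23488} = - \frac{7929223}{23488}$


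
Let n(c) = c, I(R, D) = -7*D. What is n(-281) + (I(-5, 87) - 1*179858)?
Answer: -180748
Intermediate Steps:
n(-281) + (I(-5, 87) - 1*179858) = -281 + (-7*87 - 1*179858) = -281 + (-609 - 179858) = -281 - 180467 = -180748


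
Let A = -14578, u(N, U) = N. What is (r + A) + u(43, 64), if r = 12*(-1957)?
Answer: -38019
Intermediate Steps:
r = -23484
(r + A) + u(43, 64) = (-23484 - 14578) + 43 = -38062 + 43 = -38019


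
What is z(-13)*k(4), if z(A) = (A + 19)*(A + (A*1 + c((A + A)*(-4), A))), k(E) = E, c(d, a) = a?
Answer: -936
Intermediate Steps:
z(A) = 3*A*(19 + A) (z(A) = (A + 19)*(A + (A*1 + A)) = (19 + A)*(A + (A + A)) = (19 + A)*(A + 2*A) = (19 + A)*(3*A) = 3*A*(19 + A))
z(-13)*k(4) = (3*(-13)*(19 - 13))*4 = (3*(-13)*6)*4 = -234*4 = -936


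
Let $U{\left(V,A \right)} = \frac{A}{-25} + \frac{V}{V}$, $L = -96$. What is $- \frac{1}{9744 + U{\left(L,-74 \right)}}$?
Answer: $- \frac{25}{243699} \approx -0.00010259$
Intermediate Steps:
$U{\left(V,A \right)} = 1 - \frac{A}{25}$ ($U{\left(V,A \right)} = A \left(- \frac{1}{25}\right) + 1 = - \frac{A}{25} + 1 = 1 - \frac{A}{25}$)
$- \frac{1}{9744 + U{\left(L,-74 \right)}} = - \frac{1}{9744 + \left(1 - - \frac{74}{25}\right)} = - \frac{1}{9744 + \left(1 + \frac{74}{25}\right)} = - \frac{1}{9744 + \frac{99}{25}} = - \frac{1}{\frac{243699}{25}} = \left(-1\right) \frac{25}{243699} = - \frac{25}{243699}$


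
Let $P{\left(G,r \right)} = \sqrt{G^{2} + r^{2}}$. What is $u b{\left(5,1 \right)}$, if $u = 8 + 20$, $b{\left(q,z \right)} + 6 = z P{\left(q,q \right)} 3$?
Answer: $-168 + 420 \sqrt{2} \approx 425.97$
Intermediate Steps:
$b{\left(q,z \right)} = -6 + 3 z \sqrt{2} \sqrt{q^{2}}$ ($b{\left(q,z \right)} = -6 + z \sqrt{q^{2} + q^{2}} \cdot 3 = -6 + z \sqrt{2 q^{2}} \cdot 3 = -6 + z \sqrt{2} \sqrt{q^{2}} \cdot 3 = -6 + 3 z \sqrt{2} \sqrt{q^{2}}$)
$u = 28$
$u b{\left(5,1 \right)} = 28 \left(-6 + 3 \cdot 1 \sqrt{2} \sqrt{5^{2}}\right) = 28 \left(-6 + 3 \cdot 1 \sqrt{2} \sqrt{25}\right) = 28 \left(-6 + 3 \cdot 1 \sqrt{2} \cdot 5\right) = 28 \left(-6 + 15 \sqrt{2}\right) = -168 + 420 \sqrt{2}$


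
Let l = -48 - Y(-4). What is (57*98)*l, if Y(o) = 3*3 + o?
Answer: -296058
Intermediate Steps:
Y(o) = 9 + o
l = -53 (l = -48 - (9 - 4) = -48 - 1*5 = -48 - 5 = -53)
(57*98)*l = (57*98)*(-53) = 5586*(-53) = -296058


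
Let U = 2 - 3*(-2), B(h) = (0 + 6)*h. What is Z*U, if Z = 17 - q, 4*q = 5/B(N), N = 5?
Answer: 407/3 ≈ 135.67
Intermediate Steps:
B(h) = 6*h
U = 8 (U = 2 + 6 = 8)
q = 1/24 (q = (5/((6*5)))/4 = (5/30)/4 = (5*(1/30))/4 = (¼)*(⅙) = 1/24 ≈ 0.041667)
Z = 407/24 (Z = 17 - 1*1/24 = 17 - 1/24 = 407/24 ≈ 16.958)
Z*U = (407/24)*8 = 407/3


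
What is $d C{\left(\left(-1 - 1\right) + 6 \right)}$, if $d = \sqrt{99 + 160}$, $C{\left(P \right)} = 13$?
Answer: $13 \sqrt{259} \approx 209.22$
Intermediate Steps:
$d = \sqrt{259} \approx 16.093$
$d C{\left(\left(-1 - 1\right) + 6 \right)} = \sqrt{259} \cdot 13 = 13 \sqrt{259}$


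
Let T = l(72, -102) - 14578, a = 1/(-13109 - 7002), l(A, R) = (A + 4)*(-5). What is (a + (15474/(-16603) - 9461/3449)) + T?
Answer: -17230332161170032/1151631215917 ≈ -14962.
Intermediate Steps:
l(A, R) = -20 - 5*A (l(A, R) = (4 + A)*(-5) = -20 - 5*A)
a = -1/20111 (a = 1/(-20111) = -1/20111 ≈ -4.9724e-5)
T = -14958 (T = (-20 - 5*72) - 14578 = (-20 - 360) - 14578 = -380 - 14578 = -14958)
(a + (15474/(-16603) - 9461/3449)) + T = (-1/20111 + (15474/(-16603) - 9461/3449)) - 14958 = (-1/20111 + (15474*(-1/16603) - 9461*1/3449)) - 14958 = (-1/20111 + (-15474/16603 - 9461/3449)) - 14958 = (-1/20111 - 210450809/57263747) - 14958 = -4232433483546/1151631215917 - 14958 = -17230332161170032/1151631215917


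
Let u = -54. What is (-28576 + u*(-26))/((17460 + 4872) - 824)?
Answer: -6793/5377 ≈ -1.2633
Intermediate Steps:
(-28576 + u*(-26))/((17460 + 4872) - 824) = (-28576 - 54*(-26))/((17460 + 4872) - 824) = (-28576 + 1404)/(22332 - 824) = -27172/21508 = -27172*1/21508 = -6793/5377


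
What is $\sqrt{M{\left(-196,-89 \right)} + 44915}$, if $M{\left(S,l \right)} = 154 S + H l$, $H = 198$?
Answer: $7 i \sqrt{59} \approx 53.768 i$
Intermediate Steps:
$M{\left(S,l \right)} = 154 S + 198 l$
$\sqrt{M{\left(-196,-89 \right)} + 44915} = \sqrt{\left(154 \left(-196\right) + 198 \left(-89\right)\right) + 44915} = \sqrt{\left(-30184 - 17622\right) + 44915} = \sqrt{-47806 + 44915} = \sqrt{-2891} = 7 i \sqrt{59}$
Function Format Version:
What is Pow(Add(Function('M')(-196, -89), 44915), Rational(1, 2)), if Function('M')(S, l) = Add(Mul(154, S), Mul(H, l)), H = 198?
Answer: Mul(7, I, Pow(59, Rational(1, 2))) ≈ Mul(53.768, I)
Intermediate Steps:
Function('M')(S, l) = Add(Mul(154, S), Mul(198, l))
Pow(Add(Function('M')(-196, -89), 44915), Rational(1, 2)) = Pow(Add(Add(Mul(154, -196), Mul(198, -89)), 44915), Rational(1, 2)) = Pow(Add(Add(-30184, -17622), 44915), Rational(1, 2)) = Pow(Add(-47806, 44915), Rational(1, 2)) = Pow(-2891, Rational(1, 2)) = Mul(7, I, Pow(59, Rational(1, 2)))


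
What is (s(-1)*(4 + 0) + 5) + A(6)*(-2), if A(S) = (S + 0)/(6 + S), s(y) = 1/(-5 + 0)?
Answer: 16/5 ≈ 3.2000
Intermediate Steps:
s(y) = -⅕ (s(y) = 1/(-5) = -⅕)
A(S) = S/(6 + S)
(s(-1)*(4 + 0) + 5) + A(6)*(-2) = (-(4 + 0)/5 + 5) + (6/(6 + 6))*(-2) = (-⅕*4 + 5) + (6/12)*(-2) = (-⅘ + 5) + (6*(1/12))*(-2) = 21/5 + (½)*(-2) = 21/5 - 1 = 16/5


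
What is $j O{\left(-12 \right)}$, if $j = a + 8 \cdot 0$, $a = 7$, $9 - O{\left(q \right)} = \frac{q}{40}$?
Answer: $\frac{651}{10} \approx 65.1$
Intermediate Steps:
$O{\left(q \right)} = 9 - \frac{q}{40}$
$j = 7$ ($j = 7 + 8 \cdot 0 = 7 + 0 = 7$)
$j O{\left(-12 \right)} = 7 \left(9 - - \frac{3}{10}\right) = 7 \left(9 + \frac{3}{10}\right) = 7 \cdot \frac{93}{10} = \frac{651}{10}$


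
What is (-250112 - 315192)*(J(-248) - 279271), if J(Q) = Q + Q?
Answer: 158153404168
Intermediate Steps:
J(Q) = 2*Q
(-250112 - 315192)*(J(-248) - 279271) = (-250112 - 315192)*(2*(-248) - 279271) = -565304*(-496 - 279271) = -565304*(-279767) = 158153404168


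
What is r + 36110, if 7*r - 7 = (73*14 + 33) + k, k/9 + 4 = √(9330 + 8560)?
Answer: 253796/7 + 9*√17890/7 ≈ 36429.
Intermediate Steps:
k = -36 + 9*√17890 (k = -36 + 9*√(9330 + 8560) = -36 + 9*√17890 ≈ 1167.8)
r = 1026/7 + 9*√17890/7 (r = 1 + ((73*14 + 33) + (-36 + 9*√17890))/7 = 1 + ((1022 + 33) + (-36 + 9*√17890))/7 = 1 + (1055 + (-36 + 9*√17890))/7 = 1 + (1019 + 9*√17890)/7 = 1 + (1019/7 + 9*√17890/7) = 1026/7 + 9*√17890/7 ≈ 318.54)
r + 36110 = (1026/7 + 9*√17890/7) + 36110 = 253796/7 + 9*√17890/7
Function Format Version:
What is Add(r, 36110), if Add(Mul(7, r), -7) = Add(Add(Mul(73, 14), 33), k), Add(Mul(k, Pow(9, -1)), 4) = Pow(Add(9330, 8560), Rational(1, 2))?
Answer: Add(Rational(253796, 7), Mul(Rational(9, 7), Pow(17890, Rational(1, 2)))) ≈ 36429.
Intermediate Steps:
k = Add(-36, Mul(9, Pow(17890, Rational(1, 2)))) (k = Add(-36, Mul(9, Pow(Add(9330, 8560), Rational(1, 2)))) = Add(-36, Mul(9, Pow(17890, Rational(1, 2)))) ≈ 1167.8)
r = Add(Rational(1026, 7), Mul(Rational(9, 7), Pow(17890, Rational(1, 2)))) (r = Add(1, Mul(Rational(1, 7), Add(Add(Mul(73, 14), 33), Add(-36, Mul(9, Pow(17890, Rational(1, 2))))))) = Add(1, Mul(Rational(1, 7), Add(Add(1022, 33), Add(-36, Mul(9, Pow(17890, Rational(1, 2))))))) = Add(1, Mul(Rational(1, 7), Add(1055, Add(-36, Mul(9, Pow(17890, Rational(1, 2))))))) = Add(1, Mul(Rational(1, 7), Add(1019, Mul(9, Pow(17890, Rational(1, 2)))))) = Add(1, Add(Rational(1019, 7), Mul(Rational(9, 7), Pow(17890, Rational(1, 2))))) = Add(Rational(1026, 7), Mul(Rational(9, 7), Pow(17890, Rational(1, 2)))) ≈ 318.54)
Add(r, 36110) = Add(Add(Rational(1026, 7), Mul(Rational(9, 7), Pow(17890, Rational(1, 2)))), 36110) = Add(Rational(253796, 7), Mul(Rational(9, 7), Pow(17890, Rational(1, 2))))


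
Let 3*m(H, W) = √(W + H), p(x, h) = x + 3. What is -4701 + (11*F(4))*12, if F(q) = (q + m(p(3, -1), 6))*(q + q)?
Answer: -477 + 704*√3 ≈ 742.36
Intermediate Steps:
p(x, h) = 3 + x
m(H, W) = √(H + W)/3 (m(H, W) = √(W + H)/3 = √(H + W)/3)
F(q) = 2*q*(q + 2*√3/3) (F(q) = (q + √((3 + 3) + 6)/3)*(q + q) = (q + √(6 + 6)/3)*(2*q) = (q + √12/3)*(2*q) = (q + (2*√3)/3)*(2*q) = (q + 2*√3/3)*(2*q) = 2*q*(q + 2*√3/3))
-4701 + (11*F(4))*12 = -4701 + (11*((⅔)*4*(2*√3 + 3*4)))*12 = -4701 + (11*((⅔)*4*(2*√3 + 12)))*12 = -4701 + (11*((⅔)*4*(12 + 2*√3)))*12 = -4701 + (11*(32 + 16*√3/3))*12 = -4701 + (352 + 176*√3/3)*12 = -4701 + (4224 + 704*√3) = -477 + 704*√3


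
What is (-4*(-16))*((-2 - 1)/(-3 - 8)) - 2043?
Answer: -22281/11 ≈ -2025.5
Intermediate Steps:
(-4*(-16))*((-2 - 1)/(-3 - 8)) - 2043 = 64*(-3/(-11)) - 2043 = 64*(-3*(-1/11)) - 2043 = 64*(3/11) - 2043 = 192/11 - 2043 = -22281/11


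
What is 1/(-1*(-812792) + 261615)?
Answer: 1/1074407 ≈ 9.3075e-7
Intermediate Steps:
1/(-1*(-812792) + 261615) = 1/(812792 + 261615) = 1/1074407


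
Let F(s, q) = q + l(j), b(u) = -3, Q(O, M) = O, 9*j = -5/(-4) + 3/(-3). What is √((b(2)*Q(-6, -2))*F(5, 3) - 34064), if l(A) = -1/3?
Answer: 4*I*√2126 ≈ 184.43*I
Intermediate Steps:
j = 1/36 (j = (-5/(-4) + 3/(-3))/9 = (-5*(-¼) + 3*(-⅓))/9 = (5/4 - 1)/9 = (⅑)*(¼) = 1/36 ≈ 0.027778)
l(A) = -⅓ (l(A) = -1*⅓ = -⅓)
F(s, q) = -⅓ + q (F(s, q) = q - ⅓ = -⅓ + q)
√((b(2)*Q(-6, -2))*F(5, 3) - 34064) = √((-3*(-6))*(-⅓ + 3) - 34064) = √(18*(8/3) - 34064) = √(48 - 34064) = √(-34016) = 4*I*√2126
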